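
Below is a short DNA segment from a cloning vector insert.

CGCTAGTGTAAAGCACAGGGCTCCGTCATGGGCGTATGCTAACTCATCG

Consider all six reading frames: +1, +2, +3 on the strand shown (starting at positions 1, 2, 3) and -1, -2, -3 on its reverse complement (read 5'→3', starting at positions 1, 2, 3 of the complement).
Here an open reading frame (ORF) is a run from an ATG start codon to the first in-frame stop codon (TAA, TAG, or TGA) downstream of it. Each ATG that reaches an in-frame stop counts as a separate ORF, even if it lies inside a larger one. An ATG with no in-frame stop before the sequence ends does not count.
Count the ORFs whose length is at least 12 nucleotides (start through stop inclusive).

2

Reverse complement (5'→3'): CGATGAGTTAGCATACGCCCATGACGGAGCCCTGTGCTTTACACTAGCG
Frame +1: CGC TAG TGT AAA GCA CAG GGC TCC GTC ATG GGC GTA TGC TAA CTC ATC — ATG at 28, stop TAA at 40 → 15 nt.
Frame +2: GCT AGT GTA AAG CAC AGG GCT CCG TCA TGG GCG TAT GCT AAC TCA TCG — no ATG→stop ORF.
Frame +3: CTA GTG TAA AGC ACA GGG CTC CGT CAT GGG CGT ATG CTA ACT CAT — no ATG→stop ORF.
Frame -1: CGA TGA GTT AGC ATA CGC CCA TGA CGG AGC CCT GTG CTT TAC ACT AGC — no ATG→stop ORF.
Frame -2: GAT GAG TTA GCA TAC GCC CAT GAC GGA GCC CTG TGC TTT ACA CTA GCG — no ATG→stop ORF.
Frame -3: ATG AGT TAG CAT ACG CCC ATG ACG GAG CCC TGT GCT TTA CAC TAG — ATG at 3, stop TAG at 9 → 9 nt; ATG at 21, stop TAG at 45 → 27 nt.
ORFs ≥ 12 nucleotides: frame +1 28–42 (15 nucleotides), frame -3 21–47 (27 nucleotides). Count = 2.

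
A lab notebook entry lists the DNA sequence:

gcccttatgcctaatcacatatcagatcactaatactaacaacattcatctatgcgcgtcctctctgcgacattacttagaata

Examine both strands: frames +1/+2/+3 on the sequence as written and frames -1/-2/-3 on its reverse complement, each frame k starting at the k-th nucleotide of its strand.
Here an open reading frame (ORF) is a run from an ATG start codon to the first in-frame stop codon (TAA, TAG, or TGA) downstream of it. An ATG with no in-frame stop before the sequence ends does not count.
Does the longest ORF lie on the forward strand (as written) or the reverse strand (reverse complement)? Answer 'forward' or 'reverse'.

Reverse complement (5'→3'): TATTCTAAGTAATGTCGCAGAGAGGACGCGCATAGATGAATGTTGTTAGTATTAGTGATCTGATATGTGATTAGGCATAAGGGC
Frame +1: GCC CTT ATG CCT AAT CAC ATA TCA GAT CAC TAA TAC TAA CAA CAT TCA TCT ATG CGC GTC CTC TCT GCG ACA TTA CTT AGA ATA — ATG at 7, stop TAA at 31 → 27 nt.
Frame +2: CCC TTA TGC CTA ATC ACA TAT CAG ATC ACT AAT ACT AAC AAC ATT CAT CTA TGC GCG TCC TCT CTG CGA CAT TAC TTA GAA — no ATG→stop ORF.
Frame +3: CCT TAT GCC TAA TCA CAT ATC AGA TCA CTA ATA CTA ACA ACA TTC ATC TAT GCG CGT CCT CTC TGC GAC ATT ACT TAG AAT — no ATG→stop ORF.
Frame -1: TAT TCT AAG TAA TGT CGC AGA GAG GAC GCG CAT AGA TGA ATG TTG TTA GTA TTA GTG ATC TGA TAT GTG ATT AGG CAT AAG GGC — ATG at 40, stop TGA at 61 → 24 nt.
Frame -2: ATT CTA AGT AAT GTC GCA GAG AGG ACG CGC ATA GAT GAA TGT TGT TAG TAT TAG TGA TCT GAT ATG TGA TTA GGC ATA AGG — ATG at 65, stop TGA at 68 → 6 nt.
Frame -3: TTC TAA GTA ATG TCG CAG AGA GGA CGC GCA TAG ATG AAT GTT GTT AGT ATT AGT GAT CTG ATA TGT GAT TAG GCA TAA GGG — ATG at 12, stop TAG at 33 → 24 nt; ATG at 36, stop TAG at 72 → 39 nt.
Forward-strand max 27 nt; reverse-strand max 39 nt. The reverse strand has the longer ORF.

reverse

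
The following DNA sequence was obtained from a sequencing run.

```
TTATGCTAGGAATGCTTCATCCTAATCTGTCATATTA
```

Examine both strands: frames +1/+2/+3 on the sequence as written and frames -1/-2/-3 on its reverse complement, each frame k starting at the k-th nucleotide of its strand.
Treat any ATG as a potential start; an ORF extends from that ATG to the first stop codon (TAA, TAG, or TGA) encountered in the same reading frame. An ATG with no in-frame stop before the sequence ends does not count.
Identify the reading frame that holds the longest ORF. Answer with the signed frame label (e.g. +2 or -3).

Reverse complement (5'→3'): TAATATGACAGATTAGGATGAAGCATTCCTAGCATAA
Frame +1: TTA TGC TAG GAA TGC TTC ATC CTA ATC TGT CAT ATT — no ATG→stop ORF.
Frame +2: TAT GCT AGG AAT GCT TCA TCC TAA TCT GTC ATA TTA — no ATG→stop ORF.
Frame +3: ATG CTA GGA ATG CTT CAT CCT AAT CTG TCA TAT — no ATG→stop ORF.
Frame -1: TAA TAT GAC AGA TTA GGA TGA AGC ATT CCT AGC ATA — no ATG→stop ORF.
Frame -2: AAT ATG ACA GAT TAG GAT GAA GCA TTC CTA GCA TAA — ATG at 5, stop TAG at 14 → 12 nt.
Frame -3: ATA TGA CAG ATT AGG ATG AAG CAT TCC TAG CAT — ATG at 18, stop TAG at 30 → 15 nt.
Longest ORF is 15 nt in frame -3 (positions 18–32).

-3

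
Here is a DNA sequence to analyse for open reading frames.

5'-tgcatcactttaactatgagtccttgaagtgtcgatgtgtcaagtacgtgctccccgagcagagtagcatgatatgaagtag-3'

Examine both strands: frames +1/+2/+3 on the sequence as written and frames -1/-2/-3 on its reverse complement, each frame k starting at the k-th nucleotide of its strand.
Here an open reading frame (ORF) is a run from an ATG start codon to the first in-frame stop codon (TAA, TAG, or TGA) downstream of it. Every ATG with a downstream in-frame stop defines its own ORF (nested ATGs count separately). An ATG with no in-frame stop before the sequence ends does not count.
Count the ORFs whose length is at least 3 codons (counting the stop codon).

Reverse complement (5'→3'): CTACTTCATATCATGCTACTCTGCTCGGGGAGCACGTACTTGACACATCGACACTTCAAGGACTCATAGTTAAAGTGATGCA
Frame +1: TGC ATC ACT TTA ACT ATG AGT CCT TGA AGT GTC GAT GTG TCA AGT ACG TGC TCC CCG AGC AGA GTA GCA TGA TAT GAA GTA — ATG at 16, stop TGA at 25 → 12 nt.
Frame +2: GCA TCA CTT TAA CTA TGA GTC CTT GAA GTG TCG ATG TGT CAA GTA CGT GCT CCC CGA GCA GAG TAG CAT GAT ATG AAG TAG — ATG at 35, stop TAG at 65 → 33 nt; ATG at 74, stop TAG at 80 → 9 nt.
Frame +3: CAT CAC TTT AAC TAT GAG TCC TTG AAG TGT CGA TGT GTC AAG TAC GTG CTC CCC GAG CAG AGT AGC ATG ATA TGA AGT — ATG at 69, stop TGA at 75 → 9 nt.
Frame -1: CTA CTT CAT ATC ATG CTA CTC TGC TCG GGG AGC ACG TAC TTG ACA CAT CGA CAC TTC AAG GAC TCA TAG TTA AAG TGA TGC — ATG at 13, stop TAG at 67 → 57 nt.
Frame -2: TAC TTC ATA TCA TGC TAC TCT GCT CGG GGA GCA CGT ACT TGA CAC ATC GAC ACT TCA AGG ACT CAT AGT TAA AGT GAT GCA — no ATG→stop ORF.
Frame -3: ACT TCA TAT CAT GCT ACT CTG CTC GGG GAG CAC GTA CTT GAC ACA TCG ACA CTT CAA GGA CTC ATA GTT AAA GTG ATG — no ATG→stop ORF.
ORFs ≥ 3 codons: frame +1 16–27 (4 codons), frame +2 35–67 (11 codons), frame +2 74–82 (3 codons), frame +3 69–77 (3 codons), frame -1 13–69 (19 codons). Count = 5.

5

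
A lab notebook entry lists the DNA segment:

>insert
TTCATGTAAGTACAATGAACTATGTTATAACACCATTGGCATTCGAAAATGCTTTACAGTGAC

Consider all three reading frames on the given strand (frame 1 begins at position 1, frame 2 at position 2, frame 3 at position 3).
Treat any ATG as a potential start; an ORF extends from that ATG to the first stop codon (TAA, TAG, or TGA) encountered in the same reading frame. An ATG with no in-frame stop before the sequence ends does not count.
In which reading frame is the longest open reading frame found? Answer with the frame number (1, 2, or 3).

3

Frame 1: TTC ATG TAA GTA CAA TGA ACT ATG TTA TAA CAC CAT TGG CAT TCG AAA ATG CTT TAC AGT GAC — ATG at 4, stop TAA at 7 → 6 nt; ATG at 22, stop TAA at 28 → 9 nt.
Frame 2: TCA TGT AAG TAC AAT GAA CTA TGT TAT AAC ACC ATT GGC ATT CGA AAA TGC TTT ACA GTG — no ATG→stop ORF.
Frame 3: CAT GTA AGT ACA ATG AAC TAT GTT ATA ACA CCA TTG GCA TTC GAA AAT GCT TTA CAG TGA — ATG at 15, stop TGA at 60 → 48 nt.
Longest ORF is 48 nt in frame 3 (positions 15–62).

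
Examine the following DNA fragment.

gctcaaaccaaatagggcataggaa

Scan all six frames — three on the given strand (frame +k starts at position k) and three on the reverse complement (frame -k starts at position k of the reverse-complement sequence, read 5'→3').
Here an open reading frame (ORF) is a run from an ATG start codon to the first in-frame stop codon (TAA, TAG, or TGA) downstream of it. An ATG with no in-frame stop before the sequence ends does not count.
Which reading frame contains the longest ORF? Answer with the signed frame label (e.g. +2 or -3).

-3

Reverse complement (5'→3'): TTCCTATGCCCTATTTGGTTTGAGC
Frame +1: GCT CAA ACC AAA TAG GGC ATA GGA — no ATG→stop ORF.
Frame +2: CTC AAA CCA AAT AGG GCA TAG GAA — no ATG→stop ORF.
Frame +3: TCA AAC CAA ATA GGG CAT AGG — no ATG→stop ORF.
Frame -1: TTC CTA TGC CCT ATT TGG TTT GAG — no ATG→stop ORF.
Frame -2: TCC TAT GCC CTA TTT GGT TTG AGC — no ATG→stop ORF.
Frame -3: CCT ATG CCC TAT TTG GTT TGA — ATG at 6, stop TGA at 21 → 18 nt.
Longest ORF is 18 nt in frame -3 (positions 6–23).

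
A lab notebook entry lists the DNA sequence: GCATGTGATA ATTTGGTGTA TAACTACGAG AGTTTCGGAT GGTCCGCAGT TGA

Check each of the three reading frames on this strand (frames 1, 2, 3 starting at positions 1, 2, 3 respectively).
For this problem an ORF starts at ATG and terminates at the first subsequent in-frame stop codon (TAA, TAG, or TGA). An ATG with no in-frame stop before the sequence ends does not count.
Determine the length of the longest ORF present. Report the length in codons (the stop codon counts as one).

5

Frame 1: GCA TGT GAT AAT TTG GTG TAT AAC TAC GAG AGT TTC GGA TGG TCC GCA GTT — no ATG→stop ORF.
Frame 2: CAT GTG ATA ATT TGG TGT ATA ACT ACG AGA GTT TCG GAT GGT CCG CAG TTG — no ATG→stop ORF.
Frame 3: ATG TGA TAA TTT GGT GTA TAA CTA CGA GAG TTT CGG ATG GTC CGC AGT TGA — ATG at 3, stop TGA at 6 → 6 nt; ATG at 39, stop TGA at 51 → 15 nt.
Longest: frame 3, positions 39–53, 15 nt = 5 codons = 4 aa. → 5 codons.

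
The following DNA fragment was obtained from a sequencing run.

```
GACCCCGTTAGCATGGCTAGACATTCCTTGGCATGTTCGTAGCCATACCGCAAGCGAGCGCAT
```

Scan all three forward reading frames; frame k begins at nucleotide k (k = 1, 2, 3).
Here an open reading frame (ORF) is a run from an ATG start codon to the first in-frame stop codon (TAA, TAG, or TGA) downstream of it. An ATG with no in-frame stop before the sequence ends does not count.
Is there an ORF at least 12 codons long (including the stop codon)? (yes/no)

no

Frame 1: GAC CCC GTT AGC ATG GCT AGA CAT TCC TTG GCA TGT TCG TAG CCA TAC CGC AAG CGA GCG CAT — ATG at 13, stop TAG at 40 → 30 nt.
Frame 2: ACC CCG TTA GCA TGG CTA GAC ATT CCT TGG CAT GTT CGT AGC CAT ACC GCA AGC GAG CGC — no ATG→stop ORF.
Frame 3: CCC CGT TAG CAT GGC TAG ACA TTC CTT GGC ATG TTC GTA GCC ATA CCG CAA GCG AGC GCA — no ATG→stop ORF.
Largest ORF found is 10 codons < 12, so no.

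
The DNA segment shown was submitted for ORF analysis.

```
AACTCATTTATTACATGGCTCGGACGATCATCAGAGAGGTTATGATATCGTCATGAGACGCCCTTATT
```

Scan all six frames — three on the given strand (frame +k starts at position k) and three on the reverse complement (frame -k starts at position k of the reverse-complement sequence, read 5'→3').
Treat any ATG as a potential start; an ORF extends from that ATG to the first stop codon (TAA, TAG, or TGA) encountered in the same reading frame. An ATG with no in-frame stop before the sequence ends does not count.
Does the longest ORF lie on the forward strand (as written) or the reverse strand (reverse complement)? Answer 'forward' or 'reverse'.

Reverse complement (5'→3'): AATAAGGGCGTCTCATGACGATATCATAACCTCTCTGATGATCGTCCGAGCCATGTAATAAATGAGTT
Frame +1: AAC TCA TTT ATT ACA TGG CTC GGA CGA TCA TCA GAG AGG TTA TGA TAT CGT CAT GAG ACG CCC TTA — no ATG→stop ORF.
Frame +2: ACT CAT TTA TTA CAT GGC TCG GAC GAT CAT CAG AGA GGT TAT GAT ATC GTC ATG AGA CGC CCT TAT — no ATG→stop ORF.
Frame +3: CTC ATT TAT TAC ATG GCT CGG ACG ATC ATC AGA GAG GTT ATG ATA TCG TCA TGA GAC GCC CTT ATT — ATG at 15, stop TGA at 54 → 42 nt; ATG at 42, stop TGA at 54 → 15 nt.
Frame -1: AAT AAG GGC GTC TCA TGA CGA TAT CAT AAC CTC TCT GAT GAT CGT CCG AGC CAT GTA ATA AAT GAG — no ATG→stop ORF.
Frame -2: ATA AGG GCG TCT CAT GAC GAT ATC ATA ACC TCT CTG ATG ATC GTC CGA GCC ATG TAA TAA ATG AGT — ATG at 38, stop TAA at 56 → 21 nt; ATG at 53, stop TAA at 56 → 6 nt.
Frame -3: TAA GGG CGT CTC ATG ACG ATA TCA TAA CCT CTC TGA TGA TCG TCC GAG CCA TGT AAT AAA TGA GTT — ATG at 15, stop TAA at 27 → 15 nt.
Forward-strand max 42 nt; reverse-strand max 21 nt. The forward strand has the longer ORF.

forward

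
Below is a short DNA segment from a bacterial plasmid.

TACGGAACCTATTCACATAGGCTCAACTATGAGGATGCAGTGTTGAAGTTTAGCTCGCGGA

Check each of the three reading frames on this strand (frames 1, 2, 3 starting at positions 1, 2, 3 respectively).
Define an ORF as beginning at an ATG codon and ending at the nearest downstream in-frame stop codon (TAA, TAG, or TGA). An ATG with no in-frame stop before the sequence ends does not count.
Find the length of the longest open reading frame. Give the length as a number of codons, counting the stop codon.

Frame 1: TAC GGA ACC TAT TCA CAT AGG CTC AAC TAT GAG GAT GCA GTG TTG AAG TTT AGC TCG CGG — no ATG→stop ORF.
Frame 2: ACG GAA CCT ATT CAC ATA GGC TCA ACT ATG AGG ATG CAG TGT TGA AGT TTA GCT CGC GGA — ATG at 29, stop TGA at 44 → 18 nt; ATG at 35, stop TGA at 44 → 12 nt.
Frame 3: CGG AAC CTA TTC ACA TAG GCT CAA CTA TGA GGA TGC AGT GTT GAA GTT TAG CTC GCG — no ATG→stop ORF.
Longest: frame 2, positions 29–46, 18 nt = 6 codons = 5 aa. → 6 codons.

6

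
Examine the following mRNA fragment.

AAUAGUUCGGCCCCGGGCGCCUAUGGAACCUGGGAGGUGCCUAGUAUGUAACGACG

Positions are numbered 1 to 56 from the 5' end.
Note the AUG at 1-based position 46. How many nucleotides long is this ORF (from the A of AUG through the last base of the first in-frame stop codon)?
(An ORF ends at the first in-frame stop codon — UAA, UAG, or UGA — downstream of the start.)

Codons from position 46: AUG (46–48), UAA (49–51).
UAA is the first in-frame stop; ORF spans 46–51, 6 nucleotides.

6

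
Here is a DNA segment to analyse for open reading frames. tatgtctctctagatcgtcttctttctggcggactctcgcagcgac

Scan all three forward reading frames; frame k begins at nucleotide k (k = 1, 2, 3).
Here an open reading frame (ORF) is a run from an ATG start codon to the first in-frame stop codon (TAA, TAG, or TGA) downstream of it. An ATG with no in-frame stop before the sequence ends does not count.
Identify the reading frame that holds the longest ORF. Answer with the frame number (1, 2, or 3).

Frame 1: TAT GTC TCT CTA GAT CGT CTT CTT TCT GGC GGA CTC TCG CAG CGA — no ATG→stop ORF.
Frame 2: ATG TCT CTC TAG ATC GTC TTC TTT CTG GCG GAC TCT CGC AGC GAC — ATG at 2, stop TAG at 11 → 12 nt.
Frame 3: TGT CTC TCT AGA TCG TCT TCT TTC TGG CGG ACT CTC GCA GCG — no ATG→stop ORF.
Longest ORF is 12 nt in frame 2 (positions 2–13).

2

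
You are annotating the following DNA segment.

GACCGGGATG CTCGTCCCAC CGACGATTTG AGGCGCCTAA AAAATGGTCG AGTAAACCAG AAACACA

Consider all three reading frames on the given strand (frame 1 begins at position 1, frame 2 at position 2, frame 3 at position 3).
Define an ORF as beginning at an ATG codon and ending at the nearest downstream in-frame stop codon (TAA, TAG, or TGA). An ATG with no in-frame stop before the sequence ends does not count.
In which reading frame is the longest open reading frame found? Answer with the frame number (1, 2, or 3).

Frame 1: GAC CGG GAT GCT CGT CCC ACC GAC GAT TTG AGG CGC CTA AAA AAT GGT CGA GTA AAC CAG AAA CAC — no ATG→stop ORF.
Frame 2: ACC GGG ATG CTC GTC CCA CCG ACG ATT TGA GGC GCC TAA AAA ATG GTC GAG TAA ACC AGA AAC ACA — ATG at 8, stop TGA at 29 → 24 nt; ATG at 44, stop TAA at 53 → 12 nt.
Frame 3: CCG GGA TGC TCG TCC CAC CGA CGA TTT GAG GCG CCT AAA AAA TGG TCG AGT AAA CCA GAA ACA — no ATG→stop ORF.
Longest ORF is 24 nt in frame 2 (positions 8–31).

2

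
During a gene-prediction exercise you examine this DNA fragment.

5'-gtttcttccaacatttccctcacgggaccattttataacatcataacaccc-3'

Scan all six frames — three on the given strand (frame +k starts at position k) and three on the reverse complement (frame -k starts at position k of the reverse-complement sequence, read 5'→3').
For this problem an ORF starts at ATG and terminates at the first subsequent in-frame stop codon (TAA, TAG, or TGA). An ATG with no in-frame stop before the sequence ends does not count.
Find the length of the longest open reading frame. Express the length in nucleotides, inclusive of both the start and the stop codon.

Reverse complement (5'→3'): GGGTGTTATGATGTTATAAAATGGTCCCGTGAGGGAAATGTTGGAAGAAAC
Frame +1: GTT TCT TCC AAC ATT TCC CTC ACG GGA CCA TTT TAT AAC ATC ATA ACA CCC — no ATG→stop ORF.
Frame +2: TTT CTT CCA ACA TTT CCC TCA CGG GAC CAT TTT ATA ACA TCA TAA CAC — no ATG→stop ORF.
Frame +3: TTC TTC CAA CAT TTC CCT CAC GGG ACC ATT TTA TAA CAT CAT AAC ACC — no ATG→stop ORF.
Frame -1: GGG TGT TAT GAT GTT ATA AAA TGG TCC CGT GAG GGA AAT GTT GGA AGA AAC — no ATG→stop ORF.
Frame -2: GGT GTT ATG ATG TTA TAA AAT GGT CCC GTG AGG GAA ATG TTG GAA GAA — ATG at 8, stop TAA at 17 → 12 nt; ATG at 11, stop TAA at 17 → 9 nt.
Frame -3: GTG TTA TGA TGT TAT AAA ATG GTC CCG TGA GGG AAA TGT TGG AAG AAA — ATG at 21, stop TGA at 30 → 12 nt.
Longest: frame -2, positions 8–19, 12 nt = 4 codons = 3 aa. → 12 nucleotides.

12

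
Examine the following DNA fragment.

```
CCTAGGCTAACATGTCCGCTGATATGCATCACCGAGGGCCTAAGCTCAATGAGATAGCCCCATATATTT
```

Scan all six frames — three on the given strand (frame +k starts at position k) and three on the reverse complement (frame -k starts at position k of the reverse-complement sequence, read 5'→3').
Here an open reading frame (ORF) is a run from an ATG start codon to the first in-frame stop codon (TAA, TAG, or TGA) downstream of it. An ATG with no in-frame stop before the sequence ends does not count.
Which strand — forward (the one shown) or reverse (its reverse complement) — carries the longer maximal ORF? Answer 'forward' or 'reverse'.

Reverse complement (5'→3'): AAATATATGGGGCTATCTCATTGAGCTTAGGCCCTCGGTGATGCATATCAGCGGACATGTTAGCCTAGG
Frame +1: CCT AGG CTA ACA TGT CCG CTG ATA TGC ATC ACC GAG GGC CTA AGC TCA ATG AGA TAG CCC CAT ATA TTT — ATG at 49, stop TAG at 55 → 9 nt.
Frame +2: CTA GGC TAA CAT GTC CGC TGA TAT GCA TCA CCG AGG GCC TAA GCT CAA TGA GAT AGC CCC ATA TAT — no ATG→stop ORF.
Frame +3: TAG GCT AAC ATG TCC GCT GAT ATG CAT CAC CGA GGG CCT AAG CTC AAT GAG ATA GCC CCA TAT ATT — no ATG→stop ORF.
Frame -1: AAA TAT ATG GGG CTA TCT CAT TGA GCT TAG GCC CTC GGT GAT GCA TAT CAG CGG ACA TGT TAG CCT AGG — ATG at 7, stop TGA at 22 → 18 nt.
Frame -2: AAT ATA TGG GGC TAT CTC ATT GAG CTT AGG CCC TCG GTG ATG CAT ATC AGC GGA CAT GTT AGC CTA — no ATG→stop ORF.
Frame -3: ATA TAT GGG GCT ATC TCA TTG AGC TTA GGC CCT CGG TGA TGC ATA TCA GCG GAC ATG TTA GCC TAG — ATG at 57, stop TAG at 66 → 12 nt.
Forward-strand max 9 nt; reverse-strand max 18 nt. The reverse strand has the longer ORF.

reverse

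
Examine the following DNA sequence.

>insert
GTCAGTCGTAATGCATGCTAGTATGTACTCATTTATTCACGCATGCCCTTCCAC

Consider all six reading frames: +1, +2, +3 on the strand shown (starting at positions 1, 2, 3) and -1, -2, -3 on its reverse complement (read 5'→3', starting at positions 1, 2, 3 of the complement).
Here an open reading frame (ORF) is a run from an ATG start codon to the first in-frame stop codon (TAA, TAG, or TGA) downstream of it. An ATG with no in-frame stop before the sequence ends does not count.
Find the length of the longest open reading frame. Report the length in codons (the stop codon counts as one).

5

Reverse complement (5'→3'): GTGGAAGGGCATGCGTGAATAAATGAGTACATACTAGCATGCATTACGACTGAC
Frame +1: GTC AGT CGT AAT GCA TGC TAG TAT GTA CTC ATT TAT TCA CGC ATG CCC TTC CAC — no ATG→stop ORF.
Frame +2: TCA GTC GTA ATG CAT GCT AGT ATG TAC TCA TTT ATT CAC GCA TGC CCT TCC — no ATG→stop ORF.
Frame +3: CAG TCG TAA TGC ATG CTA GTA TGT ACT CAT TTA TTC ACG CAT GCC CTT CCA — no ATG→stop ORF.
Frame -1: GTG GAA GGG CAT GCG TGA ATA AAT GAG TAC ATA CTA GCA TGC ATT ACG ACT GAC — no ATG→stop ORF.
Frame -2: TGG AAG GGC ATG CGT GAA TAA ATG AGT ACA TAC TAG CAT GCA TTA CGA CTG — ATG at 11, stop TAA at 20 → 12 nt; ATG at 23, stop TAG at 35 → 15 nt.
Frame -3: GGA AGG GCA TGC GTG AAT AAA TGA GTA CAT ACT AGC ATG CAT TAC GAC TGA — ATG at 39, stop TGA at 51 → 15 nt.
Longest: frame -2, positions 23–37, 15 nt = 5 codons = 4 aa. → 5 codons.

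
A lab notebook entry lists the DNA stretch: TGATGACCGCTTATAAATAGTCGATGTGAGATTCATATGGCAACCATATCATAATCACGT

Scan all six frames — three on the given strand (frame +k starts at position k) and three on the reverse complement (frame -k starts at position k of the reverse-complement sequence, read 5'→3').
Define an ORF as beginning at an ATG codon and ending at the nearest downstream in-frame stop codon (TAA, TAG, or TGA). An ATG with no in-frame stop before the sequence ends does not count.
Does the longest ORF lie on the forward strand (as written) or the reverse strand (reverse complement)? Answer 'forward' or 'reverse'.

Reverse complement (5'→3'): ACGTGATTATGATATGGTTGCCATATGAATCTCACATCGACTATTTATAAGCGGTCATCA
Frame +1: TGA TGA CCG CTT ATA AAT AGT CGA TGT GAG ATT CAT ATG GCA ACC ATA TCA TAA TCA CGT — ATG at 37, stop TAA at 52 → 18 nt.
Frame +2: GAT GAC CGC TTA TAA ATA GTC GAT GTG AGA TTC ATA TGG CAA CCA TAT CAT AAT CAC — no ATG→stop ORF.
Frame +3: ATG ACC GCT TAT AAA TAG TCG ATG TGA GAT TCA TAT GGC AAC CAT ATC ATA ATC ACG — ATG at 3, stop TAG at 18 → 18 nt; ATG at 24, stop TGA at 27 → 6 nt.
Frame -1: ACG TGA TTA TGA TAT GGT TGC CAT ATG AAT CTC ACA TCG ACT ATT TAT AAG CGG TCA TCA — no ATG→stop ORF.
Frame -2: CGT GAT TAT GAT ATG GTT GCC ATA TGA ATC TCA CAT CGA CTA TTT ATA AGC GGT CAT — ATG at 14, stop TGA at 26 → 15 nt.
Frame -3: GTG ATT ATG ATA TGG TTG CCA TAT GAA TCT CAC ATC GAC TAT TTA TAA GCG GTC ATC — ATG at 9, stop TAA at 48 → 42 nt.
Forward-strand max 18 nt; reverse-strand max 42 nt. The reverse strand has the longer ORF.

reverse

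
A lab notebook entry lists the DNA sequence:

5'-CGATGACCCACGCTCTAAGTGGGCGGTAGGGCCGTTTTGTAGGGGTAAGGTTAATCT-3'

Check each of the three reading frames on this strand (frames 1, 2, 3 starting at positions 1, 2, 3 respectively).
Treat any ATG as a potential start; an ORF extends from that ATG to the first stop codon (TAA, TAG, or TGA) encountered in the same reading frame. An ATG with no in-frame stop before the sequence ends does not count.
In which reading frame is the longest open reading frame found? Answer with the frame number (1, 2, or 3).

3

Frame 1: CGA TGA CCC ACG CTC TAA GTG GGC GGT AGG GCC GTT TTG TAG GGG TAA GGT TAA TCT — no ATG→stop ORF.
Frame 2: GAT GAC CCA CGC TCT AAG TGG GCG GTA GGG CCG TTT TGT AGG GGT AAG GTT AAT — no ATG→stop ORF.
Frame 3: ATG ACC CAC GCT CTA AGT GGG CGG TAG GGC CGT TTT GTA GGG GTA AGG TTA ATC — ATG at 3, stop TAG at 27 → 27 nt.
Longest ORF is 27 nt in frame 3 (positions 3–29).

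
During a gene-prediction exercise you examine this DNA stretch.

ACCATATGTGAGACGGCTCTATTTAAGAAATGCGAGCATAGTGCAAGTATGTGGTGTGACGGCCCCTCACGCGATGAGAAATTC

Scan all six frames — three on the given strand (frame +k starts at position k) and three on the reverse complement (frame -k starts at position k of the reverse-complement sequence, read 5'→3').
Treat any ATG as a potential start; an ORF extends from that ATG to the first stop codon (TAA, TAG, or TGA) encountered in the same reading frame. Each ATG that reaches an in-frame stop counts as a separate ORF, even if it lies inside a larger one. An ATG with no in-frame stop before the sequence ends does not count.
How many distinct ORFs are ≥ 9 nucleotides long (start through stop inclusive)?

Reverse complement (5'→3'): GAATTTCTCATCGCGTGAGGGGCCGTCACACCACATACTTGCACTATGCTCGCATTTCTTAAATAGAGCCGTCTCACATATGGT
Frame +1: ACC ATA TGT GAG ACG GCT CTA TTT AAG AAA TGC GAG CAT AGT GCA AGT ATG TGG TGT GAC GGC CCC TCA CGC GAT GAG AAA TTC — no ATG→stop ORF.
Frame +2: CCA TAT GTG AGA CGG CTC TAT TTA AGA AAT GCG AGC ATA GTG CAA GTA TGT GGT GTG ACG GCC CCT CAC GCG ATG AGA AAT — no ATG→stop ORF.
Frame +3: CAT ATG TGA GAC GGC TCT ATT TAA GAA ATG CGA GCA TAG TGC AAG TAT GTG GTG TGA CGG CCC CTC ACG CGA TGA GAA ATT — ATG at 6, stop TGA at 9 → 6 nt; ATG at 30, stop TAG at 39 → 12 nt.
Frame -1: GAA TTT CTC ATC GCG TGA GGG GCC GTC ACA CCA CAT ACT TGC ACT ATG CTC GCA TTT CTT AAA TAG AGC CGT CTC ACA TAT GGT — ATG at 46, stop TAG at 64 → 21 nt.
Frame -2: AAT TTC TCA TCG CGT GAG GGG CCG TCA CAC CAC ATA CTT GCA CTA TGC TCG CAT TTC TTA AAT AGA GCC GTC TCA CAT ATG — no ATG→stop ORF.
Frame -3: ATT TCT CAT CGC GTG AGG GGC CGT CAC ACC ACA TAC TTG CAC TAT GCT CGC ATT TCT TAA ATA GAG CCG TCT CAC ATA TGG — no ATG→stop ORF.
ORFs ≥ 9 nucleotides: frame +3 30–41 (12 nucleotides), frame -1 46–66 (21 nucleotides). Count = 2.

2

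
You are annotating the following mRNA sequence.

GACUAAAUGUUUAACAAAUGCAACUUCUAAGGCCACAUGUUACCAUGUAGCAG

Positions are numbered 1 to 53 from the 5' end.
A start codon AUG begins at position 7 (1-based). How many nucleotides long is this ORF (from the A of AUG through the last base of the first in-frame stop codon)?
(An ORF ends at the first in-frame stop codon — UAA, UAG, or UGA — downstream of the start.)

Codons from position 7: AUG (7–9), UUU (10–12), AAC (13–15), AAA (16–18), UGC (19–21), AAC (22–24), UUC (25–27), UAA (28–30).
UAA is the first in-frame stop; ORF spans 7–30, 24 nucleotides.

24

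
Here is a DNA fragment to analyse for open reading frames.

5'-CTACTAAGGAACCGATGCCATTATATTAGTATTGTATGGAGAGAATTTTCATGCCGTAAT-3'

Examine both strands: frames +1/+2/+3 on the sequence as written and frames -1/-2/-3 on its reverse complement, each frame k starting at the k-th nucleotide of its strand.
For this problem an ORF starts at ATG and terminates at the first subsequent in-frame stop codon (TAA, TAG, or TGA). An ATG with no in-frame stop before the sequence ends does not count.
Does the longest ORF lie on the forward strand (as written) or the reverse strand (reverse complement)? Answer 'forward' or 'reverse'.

Reverse complement (5'→3'): ATTACGGCATGAAAATTCTCTCCATACAATACTAATATAATGGCATCGGTTCCTTAGTAG
Frame +1: CTA CTA AGG AAC CGA TGC CAT TAT ATT AGT ATT GTA TGG AGA GAA TTT TCA TGC CGT AAT — no ATG→stop ORF.
Frame +2: TAC TAA GGA ACC GAT GCC ATT ATA TTA GTA TTG TAT GGA GAG AAT TTT CAT GCC GTA — no ATG→stop ORF.
Frame +3: ACT AAG GAA CCG ATG CCA TTA TAT TAG TAT TGT ATG GAG AGA ATT TTC ATG CCG TAA — ATG at 15, stop TAG at 27 → 15 nt; ATG at 36, stop TAA at 57 → 24 nt; ATG at 51, stop TAA at 57 → 9 nt.
Frame -1: ATT ACG GCA TGA AAA TTC TCT CCA TAC AAT ACT AAT ATA ATG GCA TCG GTT CCT TAG TAG — ATG at 40, stop TAG at 55 → 18 nt.
Frame -2: TTA CGG CAT GAA AAT TCT CTC CAT ACA ATA CTA ATA TAA TGG CAT CGG TTC CTT AGT — no ATG→stop ORF.
Frame -3: TAC GGC ATG AAA ATT CTC TCC ATA CAA TAC TAA TAT AAT GGC ATC GGT TCC TTA GTA — ATG at 9, stop TAA at 33 → 27 nt.
Forward-strand max 24 nt; reverse-strand max 27 nt. The reverse strand has the longer ORF.

reverse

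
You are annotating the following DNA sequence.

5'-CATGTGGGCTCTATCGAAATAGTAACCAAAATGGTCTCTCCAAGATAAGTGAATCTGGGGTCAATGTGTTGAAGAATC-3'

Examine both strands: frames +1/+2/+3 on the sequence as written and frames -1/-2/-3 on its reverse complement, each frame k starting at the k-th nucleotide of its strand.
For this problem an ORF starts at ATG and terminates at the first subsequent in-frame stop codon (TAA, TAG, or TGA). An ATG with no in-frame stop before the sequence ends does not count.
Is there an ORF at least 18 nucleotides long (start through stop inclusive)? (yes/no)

Reverse complement (5'→3'): GATTCTTCAACACATTGACCCCAGATTCACTTATCTTGGAGAGACCATTTTGGTTACTATTTCGATAGAGCCCACATG
Frame +1: CAT GTG GGC TCT ATC GAA ATA GTA ACC AAA ATG GTC TCT CCA AGA TAA GTG AAT CTG GGG TCA ATG TGT TGA AGA ATC — ATG at 31, stop TAA at 46 → 18 nt; ATG at 64, stop TGA at 70 → 9 nt.
Frame +2: ATG TGG GCT CTA TCG AAA TAG TAA CCA AAA TGG TCT CTC CAA GAT AAG TGA ATC TGG GGT CAA TGT GTT GAA GAA — ATG at 2, stop TAG at 20 → 21 nt.
Frame +3: TGT GGG CTC TAT CGA AAT AGT AAC CAA AAT GGT CTC TCC AAG ATA AGT GAA TCT GGG GTC AAT GTG TTG AAG AAT — no ATG→stop ORF.
Frame -1: GAT TCT TCA ACA CAT TGA CCC CAG ATT CAC TTA TCT TGG AGA GAC CAT TTT GGT TAC TAT TTC GAT AGA GCC CAC ATG — no ATG→stop ORF.
Frame -2: ATT CTT CAA CAC ATT GAC CCC AGA TTC ACT TAT CTT GGA GAG ACC ATT TTG GTT ACT ATT TCG ATA GAG CCC ACA — no ATG→stop ORF.
Frame -3: TTC TTC AAC ACA TTG ACC CCA GAT TCA CTT ATC TTG GAG AGA CCA TTT TGG TTA CTA TTT CGA TAG AGC CCA CAT — no ATG→stop ORF.
Frame +1 has an ORF of 18 nucleotides (positions 31–48) ≥ 18, so yes.

yes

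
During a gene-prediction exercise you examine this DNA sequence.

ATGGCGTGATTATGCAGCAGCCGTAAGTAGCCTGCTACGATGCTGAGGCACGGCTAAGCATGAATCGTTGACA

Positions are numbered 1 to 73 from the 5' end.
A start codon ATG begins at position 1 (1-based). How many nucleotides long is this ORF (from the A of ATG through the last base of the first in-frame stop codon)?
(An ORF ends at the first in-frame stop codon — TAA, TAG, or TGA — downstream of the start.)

Codons from position 1: ATG (1–3), GCG (4–6), TGA (7–9).
TGA is the first in-frame stop; ORF spans 1–9, 9 nucleotides.

9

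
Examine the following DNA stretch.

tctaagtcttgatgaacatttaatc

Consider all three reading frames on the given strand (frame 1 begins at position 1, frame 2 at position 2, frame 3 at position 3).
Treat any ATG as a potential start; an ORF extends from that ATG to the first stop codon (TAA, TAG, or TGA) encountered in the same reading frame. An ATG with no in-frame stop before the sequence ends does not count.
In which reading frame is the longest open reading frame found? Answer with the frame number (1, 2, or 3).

Frame 1: TCT AAG TCT TGA TGA ACA TTT AAT — no ATG→stop ORF.
Frame 2: CTA AGT CTT GAT GAA CAT TTA ATC — no ATG→stop ORF.
Frame 3: TAA GTC TTG ATG AAC ATT TAA — ATG at 12, stop TAA at 21 → 12 nt.
Longest ORF is 12 nt in frame 3 (positions 12–23).

3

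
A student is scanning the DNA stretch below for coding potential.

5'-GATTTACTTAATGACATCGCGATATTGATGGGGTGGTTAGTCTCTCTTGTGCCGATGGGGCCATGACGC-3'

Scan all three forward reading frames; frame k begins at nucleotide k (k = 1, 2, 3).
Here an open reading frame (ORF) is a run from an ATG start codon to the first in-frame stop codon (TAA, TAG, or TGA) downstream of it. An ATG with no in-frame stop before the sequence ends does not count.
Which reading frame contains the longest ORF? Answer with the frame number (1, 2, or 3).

Frame 1: GAT TTA CTT AAT GAC ATC GCG ATA TTG ATG GGG TGG TTA GTC TCT CTT GTG CCG ATG GGG CCA TGA CGC — ATG at 28, stop TGA at 64 → 39 nt; ATG at 55, stop TGA at 64 → 12 nt.
Frame 2: ATT TAC TTA ATG ACA TCG CGA TAT TGA TGG GGT GGT TAG TCT CTC TTG TGC CGA TGG GGC CAT GAC — ATG at 11, stop TGA at 26 → 18 nt.
Frame 3: TTT ACT TAA TGA CAT CGC GAT ATT GAT GGG GTG GTT AGT CTC TCT TGT GCC GAT GGG GCC ATG ACG — no ATG→stop ORF.
Longest ORF is 39 nt in frame 1 (positions 28–66).

1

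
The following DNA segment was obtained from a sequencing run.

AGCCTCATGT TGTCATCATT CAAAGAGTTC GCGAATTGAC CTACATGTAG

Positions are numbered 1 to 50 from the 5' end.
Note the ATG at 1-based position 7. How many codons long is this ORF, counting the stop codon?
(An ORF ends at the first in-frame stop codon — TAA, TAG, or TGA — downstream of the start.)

11

Codons from position 7: ATG (7–9), TTG (10–12), TCA (13–15), TCA (16–18), TTC (19–21), AAA (22–24), GAG (25–27), TTC (28–30), GCG (31–33), AAT (34–36), TGA (37–39).
TGA is the first in-frame stop; that's 11 codons including the stop.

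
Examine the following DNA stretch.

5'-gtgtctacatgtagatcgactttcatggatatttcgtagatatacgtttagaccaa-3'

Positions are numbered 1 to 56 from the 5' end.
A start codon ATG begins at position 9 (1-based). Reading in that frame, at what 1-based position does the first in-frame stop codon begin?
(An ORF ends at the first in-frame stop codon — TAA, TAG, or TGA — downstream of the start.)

Codons from position 9: ATG (9–11), TAG (12–14).
TAG is a stop codon; it begins at position 12.

12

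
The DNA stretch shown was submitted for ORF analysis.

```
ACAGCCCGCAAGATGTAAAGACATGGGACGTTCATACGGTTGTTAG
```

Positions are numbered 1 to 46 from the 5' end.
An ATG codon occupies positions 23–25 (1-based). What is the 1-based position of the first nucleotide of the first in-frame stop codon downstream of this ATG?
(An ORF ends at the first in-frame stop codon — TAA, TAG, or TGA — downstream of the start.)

Codons from position 23: ATG (23–25), GGA (26–28), CGT (29–31), TCA (32–34), TAC (35–37), GGT (38–40), TGT (41–43), TAG (44–46).
TAG is a stop codon; it begins at position 44.

44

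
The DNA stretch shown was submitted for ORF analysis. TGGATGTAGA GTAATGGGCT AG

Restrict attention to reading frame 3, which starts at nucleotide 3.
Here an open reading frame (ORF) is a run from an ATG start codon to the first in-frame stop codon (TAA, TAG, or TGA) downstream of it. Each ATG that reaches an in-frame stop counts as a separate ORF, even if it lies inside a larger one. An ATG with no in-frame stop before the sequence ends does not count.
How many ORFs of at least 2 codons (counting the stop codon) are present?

0

Frame 3: GAT GTA GAG TAA TGG GCT — no ATG→stop ORF.
No ORF reaches 2 codons. Count = 0.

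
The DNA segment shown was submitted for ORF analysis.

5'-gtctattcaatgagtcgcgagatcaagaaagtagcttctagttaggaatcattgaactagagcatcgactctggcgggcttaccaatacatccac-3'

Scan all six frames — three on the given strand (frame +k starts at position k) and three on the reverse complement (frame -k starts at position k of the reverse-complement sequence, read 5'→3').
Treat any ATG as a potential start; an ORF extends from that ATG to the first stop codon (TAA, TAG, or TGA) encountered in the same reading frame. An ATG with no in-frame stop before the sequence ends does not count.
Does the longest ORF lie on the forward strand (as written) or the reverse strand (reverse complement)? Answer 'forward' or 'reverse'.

forward

Reverse complement (5'→3'): GTGGATGTATTGGTAAGCCCGCCAGAGTCGATGCTCTAGTTCAATGATTCCTAACTAGAAGCTACTTTCTTGATCTCGCGACTCATTGAATAGAC
Frame +1: GTC TAT TCA ATG AGT CGC GAG ATC AAG AAA GTA GCT TCT AGT TAG GAA TCA TTG AAC TAG AGC ATC GAC TCT GGC GGG CTT ACC AAT ACA TCC — ATG at 10, stop TAG at 43 → 36 nt.
Frame +2: TCT ATT CAA TGA GTC GCG AGA TCA AGA AAG TAG CTT CTA GTT AGG AAT CAT TGA ACT AGA GCA TCG ACT CTG GCG GGC TTA CCA ATA CAT CCA — no ATG→stop ORF.
Frame +3: CTA TTC AAT GAG TCG CGA GAT CAA GAA AGT AGC TTC TAG TTA GGA ATC ATT GAA CTA GAG CAT CGA CTC TGG CGG GCT TAC CAA TAC ATC CAC — no ATG→stop ORF.
Frame -1: GTG GAT GTA TTG GTA AGC CCG CCA GAG TCG ATG CTC TAG TTC AAT GAT TCC TAA CTA GAA GCT ACT TTC TTG ATC TCG CGA CTC ATT GAA TAG — ATG at 31, stop TAG at 37 → 9 nt.
Frame -2: TGG ATG TAT TGG TAA GCC CGC CAG AGT CGA TGC TCT AGT TCA ATG ATT CCT AAC TAG AAG CTA CTT TCT TGA TCT CGC GAC TCA TTG AAT AGA — ATG at 5, stop TAA at 14 → 12 nt; ATG at 44, stop TAG at 56 → 15 nt.
Frame -3: GGA TGT ATT GGT AAG CCC GCC AGA GTC GAT GCT CTA GTT CAA TGA TTC CTA ACT AGA AGC TAC TTT CTT GAT CTC GCG ACT CAT TGA ATA GAC — no ATG→stop ORF.
Forward-strand max 36 nt; reverse-strand max 15 nt. The forward strand has the longer ORF.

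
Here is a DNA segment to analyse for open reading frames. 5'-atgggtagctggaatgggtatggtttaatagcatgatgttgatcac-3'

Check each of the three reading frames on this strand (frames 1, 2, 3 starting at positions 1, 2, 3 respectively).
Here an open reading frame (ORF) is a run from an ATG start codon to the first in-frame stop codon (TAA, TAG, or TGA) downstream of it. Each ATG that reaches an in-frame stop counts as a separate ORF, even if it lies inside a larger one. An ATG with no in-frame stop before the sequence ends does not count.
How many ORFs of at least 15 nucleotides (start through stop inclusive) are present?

Frame 1: ATG GGT AGC TGG AAT GGG TAT GGT TTA ATA GCA TGA TGT TGA TCA — ATG at 1, stop TGA at 34 → 36 nt.
Frame 2: TGG GTA GCT GGA ATG GGT ATG GTT TAA TAG CAT GAT GTT GAT CAC — ATG at 14, stop TAA at 26 → 15 nt; ATG at 20, stop TAA at 26 → 9 nt.
Frame 3: GGG TAG CTG GAA TGG GTA TGG TTT AAT AGC ATG ATG TTG ATC — no ATG→stop ORF.
ORFs ≥ 15 nucleotides: frame 1 1–36 (36 nucleotides), frame 2 14–28 (15 nucleotides). Count = 2.

2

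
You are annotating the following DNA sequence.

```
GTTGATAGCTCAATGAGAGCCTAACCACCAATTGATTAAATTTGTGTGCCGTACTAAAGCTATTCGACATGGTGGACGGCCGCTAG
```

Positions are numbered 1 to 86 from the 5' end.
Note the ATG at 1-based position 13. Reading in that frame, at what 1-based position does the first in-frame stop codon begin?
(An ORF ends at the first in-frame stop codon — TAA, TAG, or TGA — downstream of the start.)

Codons from position 13: ATG (13–15), AGA (16–18), GCC (19–21), TAA (22–24).
TAA is a stop codon; it begins at position 22.

22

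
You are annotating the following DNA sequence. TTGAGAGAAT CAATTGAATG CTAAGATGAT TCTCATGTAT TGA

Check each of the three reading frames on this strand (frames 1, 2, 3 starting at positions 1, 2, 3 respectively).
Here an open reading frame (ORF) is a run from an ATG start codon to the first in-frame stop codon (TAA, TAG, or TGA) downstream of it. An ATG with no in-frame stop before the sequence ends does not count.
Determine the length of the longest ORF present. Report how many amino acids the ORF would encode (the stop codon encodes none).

5

Frame 1: TTG AGA GAA TCA ATT GAA TGC TAA GAT GAT TCT CAT GTA TTG — no ATG→stop ORF.
Frame 2: TGA GAG AAT CAA TTG AAT GCT AAG ATG ATT CTC ATG TAT TGA — ATG at 26, stop TGA at 41 → 18 nt; ATG at 35, stop TGA at 41 → 9 nt.
Frame 3: GAG AGA ATC AAT TGA ATG CTA AGA TGA TTC TCA TGT ATT — ATG at 18, stop TGA at 27 → 12 nt.
Longest: frame 2, positions 26–43, 18 nt = 6 codons = 5 aa. → 5 amino acids.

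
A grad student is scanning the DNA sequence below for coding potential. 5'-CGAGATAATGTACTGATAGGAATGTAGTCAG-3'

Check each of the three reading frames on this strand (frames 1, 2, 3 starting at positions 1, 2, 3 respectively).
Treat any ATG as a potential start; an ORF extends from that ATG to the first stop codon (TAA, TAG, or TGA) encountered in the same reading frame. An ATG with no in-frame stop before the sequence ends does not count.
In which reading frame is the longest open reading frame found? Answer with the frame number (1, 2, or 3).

2

Frame 1: CGA GAT AAT GTA CTG ATA GGA ATG TAG TCA — ATG at 22, stop TAG at 25 → 6 nt.
Frame 2: GAG ATA ATG TAC TGA TAG GAA TGT AGT CAG — ATG at 8, stop TGA at 14 → 9 nt.
Frame 3: AGA TAA TGT ACT GAT AGG AAT GTA GTC — no ATG→stop ORF.
Longest ORF is 9 nt in frame 2 (positions 8–16).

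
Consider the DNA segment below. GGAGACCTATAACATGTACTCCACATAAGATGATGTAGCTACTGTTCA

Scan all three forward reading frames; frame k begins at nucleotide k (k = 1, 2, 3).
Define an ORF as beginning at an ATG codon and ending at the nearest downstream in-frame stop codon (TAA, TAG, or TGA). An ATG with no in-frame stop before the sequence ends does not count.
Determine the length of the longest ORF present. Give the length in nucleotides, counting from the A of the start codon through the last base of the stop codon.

15

Frame 1: GGA GAC CTA TAA CAT GTA CTC CAC ATA AGA TGA TGT AGC TAC TGT TCA — no ATG→stop ORF.
Frame 2: GAG ACC TAT AAC ATG TAC TCC ACA TAA GAT GAT GTA GCT ACT GTT — ATG at 14, stop TAA at 26 → 15 nt.
Frame 3: AGA CCT ATA ACA TGT ACT CCA CAT AAG ATG ATG TAG CTA CTG TTC — ATG at 30, stop TAG at 36 → 9 nt; ATG at 33, stop TAG at 36 → 6 nt.
Longest: frame 2, positions 14–28, 15 nt = 5 codons = 4 aa. → 15 nucleotides.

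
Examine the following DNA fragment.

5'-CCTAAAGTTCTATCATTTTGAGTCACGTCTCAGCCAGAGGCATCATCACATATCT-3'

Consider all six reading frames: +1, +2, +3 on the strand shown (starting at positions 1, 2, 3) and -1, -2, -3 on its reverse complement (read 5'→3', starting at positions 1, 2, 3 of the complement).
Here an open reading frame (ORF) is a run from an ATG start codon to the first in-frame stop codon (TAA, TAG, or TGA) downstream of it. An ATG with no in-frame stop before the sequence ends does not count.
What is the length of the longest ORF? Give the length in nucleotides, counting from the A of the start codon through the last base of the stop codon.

24

Reverse complement (5'→3'): AGATATGTGATGATGCCTCTGGCTGAGACGTGACTCAAAATGATAGAACTTTAGG
Frame +1: CCT AAA GTT CTA TCA TTT TGA GTC ACG TCT CAG CCA GAG GCA TCA TCA CAT ATC — no ATG→stop ORF.
Frame +2: CTA AAG TTC TAT CAT TTT GAG TCA CGT CTC AGC CAG AGG CAT CAT CAC ATA TCT — no ATG→stop ORF.
Frame +3: TAA AGT TCT ATC ATT TTG AGT CAC GTC TCA GCC AGA GGC ATC ATC ACA TAT — no ATG→stop ORF.
Frame -1: AGA TAT GTG ATG ATG CCT CTG GCT GAG ACG TGA CTC AAA ATG ATA GAA CTT TAG — ATG at 10, stop TGA at 31 → 24 nt; ATG at 13, stop TGA at 31 → 21 nt; ATG at 40, stop TAG at 52 → 15 nt.
Frame -2: GAT ATG TGA TGA TGC CTC TGG CTG AGA CGT GAC TCA AAA TGA TAG AAC TTT AGG — ATG at 5, stop TGA at 8 → 6 nt.
Frame -3: ATA TGT GAT GAT GCC TCT GGC TGA GAC GTG ACT CAA AAT GAT AGA ACT TTA — no ATG→stop ORF.
Longest: frame -1, positions 10–33, 24 nt = 8 codons = 7 aa. → 24 nucleotides.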